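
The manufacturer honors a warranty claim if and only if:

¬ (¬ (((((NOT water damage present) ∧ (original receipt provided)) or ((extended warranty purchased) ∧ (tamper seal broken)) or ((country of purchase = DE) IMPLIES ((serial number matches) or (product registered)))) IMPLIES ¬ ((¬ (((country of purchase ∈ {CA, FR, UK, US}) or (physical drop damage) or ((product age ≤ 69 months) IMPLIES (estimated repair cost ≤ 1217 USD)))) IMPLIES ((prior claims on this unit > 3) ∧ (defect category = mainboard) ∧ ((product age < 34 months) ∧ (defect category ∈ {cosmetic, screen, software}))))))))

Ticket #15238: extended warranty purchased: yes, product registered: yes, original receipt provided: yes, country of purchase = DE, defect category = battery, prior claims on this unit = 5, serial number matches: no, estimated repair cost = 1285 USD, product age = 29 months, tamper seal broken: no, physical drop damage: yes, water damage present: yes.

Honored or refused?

Refused

Atomic conditions:
  NOT water damage present: yes → false
  original receipt provided: yes → true
  extended warranty purchased: yes → true
  tamper seal broken: no → false
  country of purchase = DE: DE == DE is true
  serial number matches: no → false
  product registered: yes → true
  country of purchase ∈ {CA, FR, UK, US}: DE is not in the set → false
  physical drop damage: yes → true
  product age ≤ 69 months: 29 ≤ 69 is true
  estimated repair cost ≤ 1217 USD: 1285 ≤ 1217 is false
  prior claims on this unit > 3: 5 > 3 is true
  defect category = mainboard: battery == mainboard is false
  product age < 34 months: 29 < 34 is true
  defect category ∈ {cosmetic, screen, software}: battery is not in the set → false
Combine:
[1.1.1.1] false AND true = false
[1.1.1.2] true AND false = false
[1.1.1.3.2] false OR true = true
[1.1.1.3] true → true = true
[1.1.1] false OR false OR true = true
[1.1.2.1.1.1.3] true → false = false
[1.1.2.1.1.1] false OR true OR false = true
[1.1.2.1.1] NOT true = false
[1.1.2.1.2.3] true AND false = false
[1.1.2.1.2] true AND false AND false = false
[1.1.2.1] false → false (antecedent false ⇒ implication holds) = true
[1.1.2] NOT true = false
[1.1] true → false = false
[1] NOT false = true
[root] NOT true = false
Overall: false → refused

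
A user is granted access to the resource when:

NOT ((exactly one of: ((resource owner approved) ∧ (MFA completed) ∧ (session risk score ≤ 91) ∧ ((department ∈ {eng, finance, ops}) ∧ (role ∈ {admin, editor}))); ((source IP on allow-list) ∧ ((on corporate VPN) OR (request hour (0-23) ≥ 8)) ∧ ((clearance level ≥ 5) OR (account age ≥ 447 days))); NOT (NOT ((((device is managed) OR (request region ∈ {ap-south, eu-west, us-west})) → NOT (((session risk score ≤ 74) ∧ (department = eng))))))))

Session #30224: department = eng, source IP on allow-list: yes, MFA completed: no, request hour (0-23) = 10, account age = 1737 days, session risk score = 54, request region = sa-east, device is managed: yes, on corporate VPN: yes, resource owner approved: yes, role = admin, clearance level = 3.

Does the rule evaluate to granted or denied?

Atomic conditions:
  resource owner approved: yes → true
  MFA completed: no → false
  session risk score ≤ 91: 54 ≤ 91 is true
  department ∈ {eng, finance, ops}: eng is in the set → true
  role ∈ {admin, editor}: admin is in the set → true
  source IP on allow-list: yes → true
  on corporate VPN: yes → true
  request hour (0-23) ≥ 8: 10 ≥ 8 is true
  clearance level ≥ 5: 3 ≥ 5 is false
  account age ≥ 447 days: 1737 ≥ 447 is true
  device is managed: yes → true
  request region ∈ {ap-south, eu-west, us-west}: sa-east is not in the set → false
  session risk score ≤ 74: 54 ≤ 74 is true
  department = eng: eng == eng is true
Combine:
[1.1.4] true AND true = true
[1.1] true AND false AND true AND true = false
[1.2.2] true OR true = true
[1.2.3] false OR true = true
[1.2] true AND true AND true = true
[1.3.1.1.1] true OR false = true
[1.3.1.1.2.1] true AND true = true
[1.3.1.1.2] NOT true = false
[1.3.1.1] true → false = false
[1.3.1] NOT false = true
[1.3] NOT true = false
[1] exactly-one(false, true, false) = true
[root] NOT true = false
Overall: false → denied

Denied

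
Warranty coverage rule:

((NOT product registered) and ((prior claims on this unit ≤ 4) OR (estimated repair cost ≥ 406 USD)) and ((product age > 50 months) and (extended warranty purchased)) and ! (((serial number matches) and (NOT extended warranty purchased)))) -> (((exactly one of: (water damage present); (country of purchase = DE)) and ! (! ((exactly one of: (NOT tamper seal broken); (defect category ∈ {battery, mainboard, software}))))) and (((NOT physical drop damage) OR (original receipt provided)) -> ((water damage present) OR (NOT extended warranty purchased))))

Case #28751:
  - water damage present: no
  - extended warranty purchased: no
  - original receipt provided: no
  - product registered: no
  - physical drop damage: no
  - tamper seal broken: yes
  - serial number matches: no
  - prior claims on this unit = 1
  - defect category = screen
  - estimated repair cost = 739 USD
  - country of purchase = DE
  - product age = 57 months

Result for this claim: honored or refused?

Honored

Atomic conditions:
  NOT product registered: no → true
  prior claims on this unit ≤ 4: 1 ≤ 4 is true
  estimated repair cost ≥ 406 USD: 739 ≥ 406 is true
  product age > 50 months: 57 > 50 is true
  extended warranty purchased: no → false
  serial number matches: no → false
  NOT extended warranty purchased: no → true
  water damage present: no → false
  country of purchase = DE: DE == DE is true
  NOT tamper seal broken: yes → false
  defect category ∈ {battery, mainboard, software}: screen is not in the set → false
  NOT physical drop damage: no → true
  original receipt provided: no → false
Combine:
[1.2] true OR true = true
[1.3] true AND false = false
[1.4.1] false AND true = false
[1.4] NOT false = true
[1] true AND true AND false AND true = false
[2.1.1] exactly-one(false, true) = true
[2.1.2.1.1] exactly-one(false, false) = false
[2.1.2.1] NOT false = true
[2.1.2] NOT true = false
[2.1] true AND false = false
[2.2.1] true OR false = true
[2.2.2] false OR true = true
[2.2] true → true = true
[2] false AND true = false
[root] false → false (antecedent false ⇒ implication holds) = true
Overall: true → honored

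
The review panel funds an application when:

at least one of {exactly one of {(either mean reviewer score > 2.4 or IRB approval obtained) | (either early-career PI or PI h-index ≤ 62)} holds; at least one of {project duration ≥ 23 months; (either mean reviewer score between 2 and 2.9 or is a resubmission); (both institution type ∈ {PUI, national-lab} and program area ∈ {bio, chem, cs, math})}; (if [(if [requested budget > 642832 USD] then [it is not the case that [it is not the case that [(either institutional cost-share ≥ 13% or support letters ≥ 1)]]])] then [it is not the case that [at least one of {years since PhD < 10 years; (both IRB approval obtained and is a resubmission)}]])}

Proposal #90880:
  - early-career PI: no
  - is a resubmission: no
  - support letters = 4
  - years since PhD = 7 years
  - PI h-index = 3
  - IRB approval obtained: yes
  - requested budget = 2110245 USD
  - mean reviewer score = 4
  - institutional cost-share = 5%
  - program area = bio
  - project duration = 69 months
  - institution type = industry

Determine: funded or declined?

Funded

Atomic conditions:
  mean reviewer score > 2.4: 4 > 2.4 is true
  IRB approval obtained: yes → true
  early-career PI: no → false
  PI h-index ≤ 62: 3 ≤ 62 is true
  project duration ≥ 23 months: 69 ≥ 23 is true
  mean reviewer score between 2 and 2.9: 4 in [2, 2.9] is false
  is a resubmission: no → false
  institution type ∈ {PUI, national-lab}: industry is not in the set → false
  program area ∈ {bio, chem, cs, math}: bio is in the set → true
  requested budget > 642832 USD: 2110245 > 642832 is true
  institutional cost-share ≥ 13%: 5 ≥ 13 is false
  support letters ≥ 1: 4 ≥ 1 is true
  years since PhD < 10 years: 7 < 10 is true
Combine:
[1.1] true OR true = true
[1.2] false OR true = true
[1] exactly-one(true, true) = false
[2.2] false OR false = false
[2.3] false AND true = false
[2] true OR false OR false = true
[3.1.2.1.1] false OR true = true
[3.1.2.1] NOT true = false
[3.1.2] NOT false = true
[3.1] true → true = true
[3.2.1.2] true AND false = false
[3.2.1] true OR false = true
[3.2] NOT true = false
[3] true → false = false
[root] false OR true OR false = true
Overall: true → funded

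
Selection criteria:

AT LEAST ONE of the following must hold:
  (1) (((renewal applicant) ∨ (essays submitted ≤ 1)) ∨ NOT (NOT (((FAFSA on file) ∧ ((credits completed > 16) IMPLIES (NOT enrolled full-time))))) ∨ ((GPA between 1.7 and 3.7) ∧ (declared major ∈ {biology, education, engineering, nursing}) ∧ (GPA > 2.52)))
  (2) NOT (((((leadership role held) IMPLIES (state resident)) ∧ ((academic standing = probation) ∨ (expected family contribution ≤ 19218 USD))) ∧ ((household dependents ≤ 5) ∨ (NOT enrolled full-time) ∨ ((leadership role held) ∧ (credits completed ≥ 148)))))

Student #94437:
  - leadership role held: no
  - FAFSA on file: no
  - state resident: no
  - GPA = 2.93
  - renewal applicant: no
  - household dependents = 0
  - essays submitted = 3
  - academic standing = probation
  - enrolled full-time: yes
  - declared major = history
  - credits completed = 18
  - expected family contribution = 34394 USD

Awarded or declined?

Declined

Atomic conditions:
  renewal applicant: no → false
  essays submitted ≤ 1: 3 ≤ 1 is false
  FAFSA on file: no → false
  credits completed > 16: 18 > 16 is true
  NOT enrolled full-time: yes → false
  GPA between 1.7 and 3.7: 2.93 in [1.7, 3.7] is true
  declared major ∈ {biology, education, engineering, nursing}: history is not in the set → false
  GPA > 2.52: 2.93 > 2.52 is true
  leadership role held: no → false
  state resident: no → false
  academic standing = probation: probation == probation is true
  expected family contribution ≤ 19218 USD: 34394 ≤ 19218 is false
  household dependents ≤ 5: 0 ≤ 5 is true
  credits completed ≥ 148: 18 ≥ 148 is false
Combine:
[1.1] false OR false = false
[1.2.1.1.2] true → false = false
[1.2.1.1] false AND false = false
[1.2.1] NOT false = true
[1.2] NOT true = false
[1.3] true AND false AND true = false
[1] false OR false OR false = false
[2.1.1.1] false → false (antecedent false ⇒ implication holds) = true
[2.1.1.2] true OR false = true
[2.1.1] true AND true = true
[2.1.2.3] false AND false = false
[2.1.2] true OR false OR false = true
[2.1] true AND true = true
[2] NOT true = false
[root] false OR false = false
Overall: false → declined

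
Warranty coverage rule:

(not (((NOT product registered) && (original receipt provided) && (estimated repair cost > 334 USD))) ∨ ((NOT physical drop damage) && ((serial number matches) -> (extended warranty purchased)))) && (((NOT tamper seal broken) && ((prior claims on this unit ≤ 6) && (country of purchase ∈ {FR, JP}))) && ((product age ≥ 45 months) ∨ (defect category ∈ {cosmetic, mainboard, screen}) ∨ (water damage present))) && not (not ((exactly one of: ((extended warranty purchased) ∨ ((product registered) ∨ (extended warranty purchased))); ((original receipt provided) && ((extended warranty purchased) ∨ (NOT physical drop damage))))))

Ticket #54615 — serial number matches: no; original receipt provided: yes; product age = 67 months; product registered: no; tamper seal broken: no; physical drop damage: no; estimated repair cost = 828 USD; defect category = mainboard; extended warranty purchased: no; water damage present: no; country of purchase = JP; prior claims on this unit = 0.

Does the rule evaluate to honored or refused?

Atomic conditions:
  NOT product registered: no → true
  original receipt provided: yes → true
  estimated repair cost > 334 USD: 828 > 334 is true
  NOT physical drop damage: no → true
  serial number matches: no → false
  extended warranty purchased: no → false
  NOT tamper seal broken: no → true
  prior claims on this unit ≤ 6: 0 ≤ 6 is true
  country of purchase ∈ {FR, JP}: JP is in the set → true
  product age ≥ 45 months: 67 ≥ 45 is true
  defect category ∈ {cosmetic, mainboard, screen}: mainboard is in the set → true
  water damage present: no → false
  product registered: no → false
Combine:
[1.1.1] true AND true AND true = true
[1.1] NOT true = false
[1.2.2] false → false (antecedent false ⇒ implication holds) = true
[1.2] true AND true = true
[1] false OR true = true
[2.1.2] true AND true = true
[2.1] true AND true = true
[2.2] true OR true OR false = true
[2] true AND true = true
[3.1.1.1.2] false OR false = false
[3.1.1.1] false OR false = false
[3.1.1.2.2] false OR true = true
[3.1.1.2] true AND true = true
[3.1.1] exactly-one(false, true) = true
[3.1] NOT true = false
[3] NOT false = true
[root] true AND true AND true = true
Overall: true → honored

Honored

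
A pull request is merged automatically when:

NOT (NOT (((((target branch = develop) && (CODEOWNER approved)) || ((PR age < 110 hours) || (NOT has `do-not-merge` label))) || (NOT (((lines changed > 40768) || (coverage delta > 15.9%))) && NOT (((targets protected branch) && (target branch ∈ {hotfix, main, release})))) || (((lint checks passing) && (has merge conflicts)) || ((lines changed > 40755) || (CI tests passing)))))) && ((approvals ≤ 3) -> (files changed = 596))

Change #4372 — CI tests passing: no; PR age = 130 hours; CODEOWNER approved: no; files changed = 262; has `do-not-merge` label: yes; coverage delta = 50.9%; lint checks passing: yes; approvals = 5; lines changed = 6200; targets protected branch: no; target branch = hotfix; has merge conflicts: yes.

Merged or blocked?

Atomic conditions:
  target branch = develop: hotfix == develop is false
  CODEOWNER approved: no → false
  PR age < 110 hours: 130 < 110 is false
  NOT has `do-not-merge` label: yes → false
  lines changed > 40768: 6200 > 40768 is false
  coverage delta > 15.9%: 50.9 > 15.9 is true
  targets protected branch: no → false
  target branch ∈ {hotfix, main, release}: hotfix is in the set → true
  lint checks passing: yes → true
  has merge conflicts: yes → true
  lines changed > 40755: 6200 > 40755 is false
  CI tests passing: no → false
  approvals ≤ 3: 5 ≤ 3 is false
  files changed = 596: 262 == 596 is false
Combine:
[1.1.1.1.1] false AND false = false
[1.1.1.1.2] false OR false = false
[1.1.1.1] false OR false = false
[1.1.1.2.1.1] false OR true = true
[1.1.1.2.1] NOT true = false
[1.1.1.2.2.1] false AND true = false
[1.1.1.2.2] NOT false = true
[1.1.1.2] false AND true = false
[1.1.1.3.1] true AND true = true
[1.1.1.3.2] false OR false = false
[1.1.1.3] true OR false = true
[1.1.1] false OR false OR true = true
[1.1] NOT true = false
[1] NOT false = true
[2] false → false (antecedent false ⇒ implication holds) = true
[root] true AND true = true
Overall: true → merged

Merged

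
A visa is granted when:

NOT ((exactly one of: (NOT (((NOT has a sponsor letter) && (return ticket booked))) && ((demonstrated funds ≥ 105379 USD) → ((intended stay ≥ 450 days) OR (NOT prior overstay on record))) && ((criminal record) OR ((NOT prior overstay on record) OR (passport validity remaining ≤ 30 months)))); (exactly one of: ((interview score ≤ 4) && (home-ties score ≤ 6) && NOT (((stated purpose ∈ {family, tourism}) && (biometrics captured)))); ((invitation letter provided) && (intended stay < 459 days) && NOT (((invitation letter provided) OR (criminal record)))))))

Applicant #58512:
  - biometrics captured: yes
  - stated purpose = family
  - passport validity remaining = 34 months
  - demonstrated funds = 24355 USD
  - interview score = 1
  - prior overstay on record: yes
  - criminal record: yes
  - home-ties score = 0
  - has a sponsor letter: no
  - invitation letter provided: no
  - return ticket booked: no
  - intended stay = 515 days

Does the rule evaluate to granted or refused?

Refused

Atomic conditions:
  NOT has a sponsor letter: no → true
  return ticket booked: no → false
  demonstrated funds ≥ 105379 USD: 24355 ≥ 105379 is false
  intended stay ≥ 450 days: 515 ≥ 450 is true
  NOT prior overstay on record: yes → false
  criminal record: yes → true
  passport validity remaining ≤ 30 months: 34 ≤ 30 is false
  interview score ≤ 4: 1 ≤ 4 is true
  home-ties score ≤ 6: 0 ≤ 6 is true
  stated purpose ∈ {family, tourism}: family is in the set → true
  biometrics captured: yes → true
  invitation letter provided: no → false
  intended stay < 459 days: 515 < 459 is false
Combine:
[1.1.1.1] true AND false = false
[1.1.1] NOT false = true
[1.1.2.2] true OR false = true
[1.1.2] false → true (antecedent false ⇒ implication holds) = true
[1.1.3.2] false OR false = false
[1.1.3] true OR false = true
[1.1] true AND true AND true = true
[1.2.1.3.1] true AND true = true
[1.2.1.3] NOT true = false
[1.2.1] true AND true AND false = false
[1.2.2.3.1] false OR true = true
[1.2.2.3] NOT true = false
[1.2.2] false AND false AND false = false
[1.2] exactly-one(false, false) = false
[1] exactly-one(true, false) = true
[root] NOT true = false
Overall: false → refused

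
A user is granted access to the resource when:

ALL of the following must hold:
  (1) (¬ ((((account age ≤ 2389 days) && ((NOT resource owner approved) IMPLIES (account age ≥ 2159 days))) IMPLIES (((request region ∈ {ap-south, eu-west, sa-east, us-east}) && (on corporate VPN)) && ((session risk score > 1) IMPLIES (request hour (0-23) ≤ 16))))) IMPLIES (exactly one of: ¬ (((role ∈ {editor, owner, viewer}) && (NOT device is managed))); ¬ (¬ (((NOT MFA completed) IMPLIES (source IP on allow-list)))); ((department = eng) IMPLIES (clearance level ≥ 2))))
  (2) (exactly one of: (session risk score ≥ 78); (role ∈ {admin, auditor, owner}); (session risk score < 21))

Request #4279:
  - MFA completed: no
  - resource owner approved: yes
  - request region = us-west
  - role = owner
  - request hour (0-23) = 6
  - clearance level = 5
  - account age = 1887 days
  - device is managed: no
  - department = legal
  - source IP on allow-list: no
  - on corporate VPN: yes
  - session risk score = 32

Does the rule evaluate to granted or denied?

Granted

Atomic conditions:
  account age ≤ 2389 days: 1887 ≤ 2389 is true
  NOT resource owner approved: yes → false
  account age ≥ 2159 days: 1887 ≥ 2159 is false
  request region ∈ {ap-south, eu-west, sa-east, us-east}: us-west is not in the set → false
  on corporate VPN: yes → true
  session risk score > 1: 32 > 1 is true
  request hour (0-23) ≤ 16: 6 ≤ 16 is true
  role ∈ {editor, owner, viewer}: owner is in the set → true
  NOT device is managed: no → true
  NOT MFA completed: no → true
  source IP on allow-list: no → false
  department = eng: legal == eng is false
  clearance level ≥ 2: 5 ≥ 2 is true
  session risk score ≥ 78: 32 ≥ 78 is false
  role ∈ {admin, auditor, owner}: owner is in the set → true
  session risk score < 21: 32 < 21 is false
Combine:
[1.1.1.1.2] false → false (antecedent false ⇒ implication holds) = true
[1.1.1.1] true AND true = true
[1.1.1.2.1] false AND true = false
[1.1.1.2.2] true → true = true
[1.1.1.2] false AND true = false
[1.1.1] true → false = false
[1.1] NOT false = true
[1.2.1.1] true AND true = true
[1.2.1] NOT true = false
[1.2.2.1.1] true → false = false
[1.2.2.1] NOT false = true
[1.2.2] NOT true = false
[1.2.3] false → true (antecedent false ⇒ implication holds) = true
[1.2] exactly-one(false, false, true) = true
[1] true → true = true
[2] exactly-one(false, true, false) = true
[root] true AND true = true
Overall: true → granted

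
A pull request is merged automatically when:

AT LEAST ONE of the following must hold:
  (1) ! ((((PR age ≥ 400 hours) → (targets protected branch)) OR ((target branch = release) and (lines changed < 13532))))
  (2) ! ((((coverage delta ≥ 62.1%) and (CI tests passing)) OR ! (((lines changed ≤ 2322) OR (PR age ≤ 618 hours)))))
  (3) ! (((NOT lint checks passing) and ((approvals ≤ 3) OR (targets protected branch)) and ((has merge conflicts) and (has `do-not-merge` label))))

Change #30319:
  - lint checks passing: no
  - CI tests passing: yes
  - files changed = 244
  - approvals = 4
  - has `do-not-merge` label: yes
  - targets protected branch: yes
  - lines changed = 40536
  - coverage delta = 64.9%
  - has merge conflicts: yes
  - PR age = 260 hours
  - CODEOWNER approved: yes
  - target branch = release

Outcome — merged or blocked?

Blocked

Atomic conditions:
  PR age ≥ 400 hours: 260 ≥ 400 is false
  targets protected branch: yes → true
  target branch = release: release == release is true
  lines changed < 13532: 40536 < 13532 is false
  coverage delta ≥ 62.1%: 64.9 ≥ 62.1 is true
  CI tests passing: yes → true
  lines changed ≤ 2322: 40536 ≤ 2322 is false
  PR age ≤ 618 hours: 260 ≤ 618 is true
  NOT lint checks passing: no → true
  approvals ≤ 3: 4 ≤ 3 is false
  has merge conflicts: yes → true
  has `do-not-merge` label: yes → true
Combine:
[1.1.1] false → true (antecedent false ⇒ implication holds) = true
[1.1.2] true AND false = false
[1.1] true OR false = true
[1] NOT true = false
[2.1.1] true AND true = true
[2.1.2.1] false OR true = true
[2.1.2] NOT true = false
[2.1] true OR false = true
[2] NOT true = false
[3.1.2] false OR true = true
[3.1.3] true AND true = true
[3.1] true AND true AND true = true
[3] NOT true = false
[root] false OR false OR false = false
Overall: false → blocked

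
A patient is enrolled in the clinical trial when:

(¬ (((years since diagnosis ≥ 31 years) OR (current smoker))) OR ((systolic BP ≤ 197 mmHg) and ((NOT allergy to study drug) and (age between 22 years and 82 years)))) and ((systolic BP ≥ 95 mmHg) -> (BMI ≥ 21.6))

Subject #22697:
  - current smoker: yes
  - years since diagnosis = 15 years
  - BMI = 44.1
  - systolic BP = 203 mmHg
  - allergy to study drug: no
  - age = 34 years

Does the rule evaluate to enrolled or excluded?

Atomic conditions:
  years since diagnosis ≥ 31 years: 15 ≥ 31 is false
  current smoker: yes → true
  systolic BP ≤ 197 mmHg: 203 ≤ 197 is false
  NOT allergy to study drug: no → true
  age between 22 years and 82 years: 34 in [22, 82] is true
  systolic BP ≥ 95 mmHg: 203 ≥ 95 is true
  BMI ≥ 21.6: 44.1 ≥ 21.6 is true
Combine:
[1.1.1] false OR true = true
[1.1] NOT true = false
[1.2.2] true AND true = true
[1.2] false AND true = false
[1] false OR false = false
[2] true → true = true
[root] false AND true = false
Overall: false → excluded

Excluded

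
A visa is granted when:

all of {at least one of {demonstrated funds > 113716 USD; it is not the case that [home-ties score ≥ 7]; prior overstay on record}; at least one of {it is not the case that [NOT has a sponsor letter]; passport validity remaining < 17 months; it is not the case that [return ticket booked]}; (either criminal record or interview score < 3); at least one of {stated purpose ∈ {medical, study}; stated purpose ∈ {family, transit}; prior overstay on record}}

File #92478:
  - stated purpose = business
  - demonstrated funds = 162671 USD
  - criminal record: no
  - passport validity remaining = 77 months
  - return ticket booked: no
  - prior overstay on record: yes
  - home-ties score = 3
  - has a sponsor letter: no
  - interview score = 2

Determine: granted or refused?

Atomic conditions:
  demonstrated funds > 113716 USD: 162671 > 113716 is true
  home-ties score ≥ 7: 3 ≥ 7 is false
  prior overstay on record: yes → true
  NOT has a sponsor letter: no → true
  passport validity remaining < 17 months: 77 < 17 is false
  return ticket booked: no → false
  criminal record: no → false
  interview score < 3: 2 < 3 is true
  stated purpose ∈ {medical, study}: business is not in the set → false
  stated purpose ∈ {family, transit}: business is not in the set → false
Combine:
[1.2] NOT false = true
[1] true OR true OR true = true
[2.1] NOT true = false
[2.3] NOT false = true
[2] false OR false OR true = true
[3] false OR true = true
[4] false OR false OR true = true
[root] true AND true AND true AND true = true
Overall: true → granted

Granted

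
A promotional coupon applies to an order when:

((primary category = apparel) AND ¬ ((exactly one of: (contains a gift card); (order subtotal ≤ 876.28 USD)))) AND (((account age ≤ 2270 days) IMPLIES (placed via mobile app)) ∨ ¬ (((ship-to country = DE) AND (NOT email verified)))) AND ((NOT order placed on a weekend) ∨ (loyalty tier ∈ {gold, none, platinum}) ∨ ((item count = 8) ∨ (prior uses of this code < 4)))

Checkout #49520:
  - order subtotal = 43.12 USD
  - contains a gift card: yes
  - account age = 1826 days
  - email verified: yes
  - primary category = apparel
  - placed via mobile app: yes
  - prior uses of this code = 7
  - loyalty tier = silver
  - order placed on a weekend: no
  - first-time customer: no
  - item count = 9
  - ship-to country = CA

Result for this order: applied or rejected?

Atomic conditions:
  primary category = apparel: apparel == apparel is true
  contains a gift card: yes → true
  order subtotal ≤ 876.28 USD: 43.12 ≤ 876.28 is true
  account age ≤ 2270 days: 1826 ≤ 2270 is true
  placed via mobile app: yes → true
  ship-to country = DE: CA == DE is false
  NOT email verified: yes → false
  NOT order placed on a weekend: no → true
  loyalty tier ∈ {gold, none, platinum}: silver is not in the set → false
  item count = 8: 9 == 8 is false
  prior uses of this code < 4: 7 < 4 is false
Combine:
[1.2.1] exactly-one(true, true) = false
[1.2] NOT false = true
[1] true AND true = true
[2.1] true → true = true
[2.2.1] false AND false = false
[2.2] NOT false = true
[2] true OR true = true
[3.3] false OR false = false
[3] true OR false OR false = true
[root] true AND true AND true = true
Overall: true → applied

Applied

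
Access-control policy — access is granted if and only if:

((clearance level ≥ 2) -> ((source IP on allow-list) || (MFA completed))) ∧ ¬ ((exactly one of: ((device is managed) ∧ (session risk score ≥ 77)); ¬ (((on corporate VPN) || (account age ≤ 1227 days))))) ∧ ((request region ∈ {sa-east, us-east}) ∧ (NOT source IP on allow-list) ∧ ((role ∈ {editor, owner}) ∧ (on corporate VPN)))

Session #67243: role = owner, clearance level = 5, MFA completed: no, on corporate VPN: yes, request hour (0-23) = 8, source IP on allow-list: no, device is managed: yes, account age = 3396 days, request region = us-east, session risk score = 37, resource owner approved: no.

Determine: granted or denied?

Denied

Atomic conditions:
  clearance level ≥ 2: 5 ≥ 2 is true
  source IP on allow-list: no → false
  MFA completed: no → false
  device is managed: yes → true
  session risk score ≥ 77: 37 ≥ 77 is false
  on corporate VPN: yes → true
  account age ≤ 1227 days: 3396 ≤ 1227 is false
  request region ∈ {sa-east, us-east}: us-east is in the set → true
  NOT source IP on allow-list: no → true
  role ∈ {editor, owner}: owner is in the set → true
Combine:
[1.2] false OR false = false
[1] true → false = false
[2.1.1] true AND false = false
[2.1.2.1] true OR false = true
[2.1.2] NOT true = false
[2.1] exactly-one(false, false) = false
[2] NOT false = true
[3.3] true AND true = true
[3] true AND true AND true = true
[root] false AND true AND true = false
Overall: false → denied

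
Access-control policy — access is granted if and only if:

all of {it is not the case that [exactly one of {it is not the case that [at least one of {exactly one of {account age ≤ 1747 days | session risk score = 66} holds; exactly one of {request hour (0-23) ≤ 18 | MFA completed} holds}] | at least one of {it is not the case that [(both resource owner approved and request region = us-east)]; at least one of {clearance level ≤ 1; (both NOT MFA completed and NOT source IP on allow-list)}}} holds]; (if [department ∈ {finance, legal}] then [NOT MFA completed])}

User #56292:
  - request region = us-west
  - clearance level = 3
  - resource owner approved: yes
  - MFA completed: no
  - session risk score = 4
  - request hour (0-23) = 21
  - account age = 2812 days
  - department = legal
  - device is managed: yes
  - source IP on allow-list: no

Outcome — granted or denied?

Atomic conditions:
  account age ≤ 1747 days: 2812 ≤ 1747 is false
  session risk score = 66: 4 == 66 is false
  request hour (0-23) ≤ 18: 21 ≤ 18 is false
  MFA completed: no → false
  resource owner approved: yes → true
  request region = us-east: us-west == us-east is false
  clearance level ≤ 1: 3 ≤ 1 is false
  NOT MFA completed: no → true
  NOT source IP on allow-list: no → true
  department ∈ {finance, legal}: legal is in the set → true
Combine:
[1.1.1.1.1] exactly-one(false, false) = false
[1.1.1.1.2] exactly-one(false, false) = false
[1.1.1.1] false OR false = false
[1.1.1] NOT false = true
[1.1.2.1.1] true AND false = false
[1.1.2.1] NOT false = true
[1.1.2.2.2] true AND true = true
[1.1.2.2] false OR true = true
[1.1.2] true OR true = true
[1.1] exactly-one(true, true) = false
[1] NOT false = true
[2] true → true = true
[root] true AND true = true
Overall: true → granted

Granted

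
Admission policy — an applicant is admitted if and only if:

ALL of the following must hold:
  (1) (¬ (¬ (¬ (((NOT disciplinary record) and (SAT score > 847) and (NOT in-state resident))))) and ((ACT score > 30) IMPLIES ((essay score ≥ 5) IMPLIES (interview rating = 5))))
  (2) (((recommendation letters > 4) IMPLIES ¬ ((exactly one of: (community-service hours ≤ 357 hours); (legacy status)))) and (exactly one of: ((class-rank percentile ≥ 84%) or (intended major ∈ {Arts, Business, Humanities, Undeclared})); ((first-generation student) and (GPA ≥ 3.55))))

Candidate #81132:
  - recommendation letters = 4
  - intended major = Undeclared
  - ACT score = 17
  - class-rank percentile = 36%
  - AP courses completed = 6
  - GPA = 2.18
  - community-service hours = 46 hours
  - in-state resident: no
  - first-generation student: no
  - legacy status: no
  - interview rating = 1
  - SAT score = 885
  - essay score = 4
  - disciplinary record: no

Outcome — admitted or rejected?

Rejected

Atomic conditions:
  NOT disciplinary record: no → true
  SAT score > 847: 885 > 847 is true
  NOT in-state resident: no → true
  ACT score > 30: 17 > 30 is false
  essay score ≥ 5: 4 ≥ 5 is false
  interview rating = 5: 1 == 5 is false
  recommendation letters > 4: 4 > 4 is false
  community-service hours ≤ 357 hours: 46 ≤ 357 is true
  legacy status: no → false
  class-rank percentile ≥ 84%: 36 ≥ 84 is false
  intended major ∈ {Arts, Business, Humanities, Undeclared}: Undeclared is in the set → true
  first-generation student: no → false
  GPA ≥ 3.55: 2.18 ≥ 3.55 is false
Combine:
[1.1.1.1.1] true AND true AND true = true
[1.1.1.1] NOT true = false
[1.1.1] NOT false = true
[1.1] NOT true = false
[1.2.2] false → false (antecedent false ⇒ implication holds) = true
[1.2] false → true (antecedent false ⇒ implication holds) = true
[1] false AND true = false
[2.1.2.1] exactly-one(true, false) = true
[2.1.2] NOT true = false
[2.1] false → false (antecedent false ⇒ implication holds) = true
[2.2.1] false OR true = true
[2.2.2] false AND false = false
[2.2] exactly-one(true, false) = true
[2] true AND true = true
[root] false AND true = false
Overall: false → rejected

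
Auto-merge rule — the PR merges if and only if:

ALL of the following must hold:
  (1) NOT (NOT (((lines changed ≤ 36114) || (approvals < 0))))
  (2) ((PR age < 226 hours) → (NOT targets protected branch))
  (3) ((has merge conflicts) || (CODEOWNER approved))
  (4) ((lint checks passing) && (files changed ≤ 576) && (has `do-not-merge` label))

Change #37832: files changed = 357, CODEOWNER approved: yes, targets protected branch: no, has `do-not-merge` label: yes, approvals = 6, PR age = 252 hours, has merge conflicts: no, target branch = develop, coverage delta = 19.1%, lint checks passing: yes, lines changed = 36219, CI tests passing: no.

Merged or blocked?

Atomic conditions:
  lines changed ≤ 36114: 36219 ≤ 36114 is false
  approvals < 0: 6 < 0 is false
  PR age < 226 hours: 252 < 226 is false
  NOT targets protected branch: no → true
  has merge conflicts: no → false
  CODEOWNER approved: yes → true
  lint checks passing: yes → true
  files changed ≤ 576: 357 ≤ 576 is true
  has `do-not-merge` label: yes → true
Combine:
[1.1.1] false OR false = false
[1.1] NOT false = true
[1] NOT true = false
[2] false → true (antecedent false ⇒ implication holds) = true
[3] false OR true = true
[4] true AND true AND true = true
[root] false AND true AND true AND true = false
Overall: false → blocked

Blocked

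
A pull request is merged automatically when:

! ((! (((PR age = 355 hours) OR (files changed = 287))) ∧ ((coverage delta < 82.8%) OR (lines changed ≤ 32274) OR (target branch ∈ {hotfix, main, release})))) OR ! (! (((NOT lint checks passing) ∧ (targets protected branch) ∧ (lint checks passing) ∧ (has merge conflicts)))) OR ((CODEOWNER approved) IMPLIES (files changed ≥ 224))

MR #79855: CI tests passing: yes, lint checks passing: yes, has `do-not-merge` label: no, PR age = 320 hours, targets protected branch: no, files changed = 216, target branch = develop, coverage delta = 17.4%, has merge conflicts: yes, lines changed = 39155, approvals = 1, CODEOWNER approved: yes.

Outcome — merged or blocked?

Blocked

Atomic conditions:
  PR age = 355 hours: 320 == 355 is false
  files changed = 287: 216 == 287 is false
  coverage delta < 82.8%: 17.4 < 82.8 is true
  lines changed ≤ 32274: 39155 ≤ 32274 is false
  target branch ∈ {hotfix, main, release}: develop is not in the set → false
  NOT lint checks passing: yes → false
  targets protected branch: no → false
  lint checks passing: yes → true
  has merge conflicts: yes → true
  CODEOWNER approved: yes → true
  files changed ≥ 224: 216 ≥ 224 is false
Combine:
[1.1.1.1] false OR false = false
[1.1.1] NOT false = true
[1.1.2] true OR false OR false = true
[1.1] true AND true = true
[1] NOT true = false
[2.1.1] false AND false AND true AND true = false
[2.1] NOT false = true
[2] NOT true = false
[3] true → false = false
[root] false OR false OR false = false
Overall: false → blocked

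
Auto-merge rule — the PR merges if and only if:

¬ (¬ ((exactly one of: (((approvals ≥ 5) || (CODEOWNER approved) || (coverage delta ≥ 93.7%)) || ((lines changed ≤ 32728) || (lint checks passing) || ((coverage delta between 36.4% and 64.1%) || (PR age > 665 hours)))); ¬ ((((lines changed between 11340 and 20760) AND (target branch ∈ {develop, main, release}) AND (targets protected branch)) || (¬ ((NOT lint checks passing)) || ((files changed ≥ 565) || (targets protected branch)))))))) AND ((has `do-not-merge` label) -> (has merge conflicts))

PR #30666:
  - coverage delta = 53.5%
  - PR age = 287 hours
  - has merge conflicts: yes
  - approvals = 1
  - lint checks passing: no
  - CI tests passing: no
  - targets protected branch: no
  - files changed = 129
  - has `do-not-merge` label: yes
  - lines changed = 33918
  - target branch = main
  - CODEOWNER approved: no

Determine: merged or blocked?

Atomic conditions:
  approvals ≥ 5: 1 ≥ 5 is false
  CODEOWNER approved: no → false
  coverage delta ≥ 93.7%: 53.5 ≥ 93.7 is false
  lines changed ≤ 32728: 33918 ≤ 32728 is false
  lint checks passing: no → false
  coverage delta between 36.4% and 64.1%: 53.5 in [36.4, 64.1] is true
  PR age > 665 hours: 287 > 665 is false
  lines changed between 11340 and 20760: 33918 in [11340, 20760] is false
  target branch ∈ {develop, main, release}: main is in the set → true
  targets protected branch: no → false
  NOT lint checks passing: no → true
  files changed ≥ 565: 129 ≥ 565 is false
  has `do-not-merge` label: yes → true
  has merge conflicts: yes → true
Combine:
[1.1.1.1.1] false OR false OR false = false
[1.1.1.1.2.3] true OR false = true
[1.1.1.1.2] false OR false OR true = true
[1.1.1.1] false OR true = true
[1.1.1.2.1.1] false AND true AND false = false
[1.1.1.2.1.2.1] NOT true = false
[1.1.1.2.1.2.2] false OR false = false
[1.1.1.2.1.2] false OR false = false
[1.1.1.2.1] false OR false = false
[1.1.1.2] NOT false = true
[1.1.1] exactly-one(true, true) = false
[1.1] NOT false = true
[1] NOT true = false
[2] true → true = true
[root] false AND true = false
Overall: false → blocked

Blocked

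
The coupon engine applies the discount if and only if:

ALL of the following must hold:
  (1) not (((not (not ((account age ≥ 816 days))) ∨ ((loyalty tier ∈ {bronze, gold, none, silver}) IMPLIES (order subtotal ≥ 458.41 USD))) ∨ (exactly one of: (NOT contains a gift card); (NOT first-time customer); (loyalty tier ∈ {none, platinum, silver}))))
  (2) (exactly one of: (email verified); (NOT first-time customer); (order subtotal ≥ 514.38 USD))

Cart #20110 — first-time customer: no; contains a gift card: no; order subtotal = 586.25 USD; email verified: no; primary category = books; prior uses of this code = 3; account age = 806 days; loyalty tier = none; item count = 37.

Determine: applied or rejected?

Atomic conditions:
  account age ≥ 816 days: 806 ≥ 816 is false
  loyalty tier ∈ {bronze, gold, none, silver}: none is in the set → true
  order subtotal ≥ 458.41 USD: 586.25 ≥ 458.41 is true
  NOT contains a gift card: no → true
  NOT first-time customer: no → true
  loyalty tier ∈ {none, platinum, silver}: none is in the set → true
  email verified: no → false
  order subtotal ≥ 514.38 USD: 586.25 ≥ 514.38 is true
Combine:
[1.1.1.1.1] NOT false = true
[1.1.1.1] NOT true = false
[1.1.1.2] true → true = true
[1.1.1] false OR true = true
[1.1.2] exactly-one(true, true, true) = false
[1.1] true OR false = true
[1] NOT true = false
[2] exactly-one(false, true, true) = false
[root] false AND false = false
Overall: false → rejected

Rejected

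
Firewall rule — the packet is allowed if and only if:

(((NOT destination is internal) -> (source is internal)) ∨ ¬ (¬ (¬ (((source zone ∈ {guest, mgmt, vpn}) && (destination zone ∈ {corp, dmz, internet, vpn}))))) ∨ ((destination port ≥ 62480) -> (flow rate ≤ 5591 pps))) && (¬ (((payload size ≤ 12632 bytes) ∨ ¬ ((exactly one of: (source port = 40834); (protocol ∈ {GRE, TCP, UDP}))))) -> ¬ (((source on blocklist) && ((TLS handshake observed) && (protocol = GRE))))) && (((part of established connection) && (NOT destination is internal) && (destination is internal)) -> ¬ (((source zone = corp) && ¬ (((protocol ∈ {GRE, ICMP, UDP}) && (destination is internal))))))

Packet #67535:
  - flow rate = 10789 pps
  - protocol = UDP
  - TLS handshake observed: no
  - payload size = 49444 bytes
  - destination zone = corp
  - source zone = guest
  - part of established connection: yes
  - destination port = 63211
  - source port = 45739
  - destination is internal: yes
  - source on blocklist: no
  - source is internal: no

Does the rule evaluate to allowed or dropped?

Allowed

Atomic conditions:
  NOT destination is internal: yes → false
  source is internal: no → false
  source zone ∈ {guest, mgmt, vpn}: guest is in the set → true
  destination zone ∈ {corp, dmz, internet, vpn}: corp is in the set → true
  destination port ≥ 62480: 63211 ≥ 62480 is true
  flow rate ≤ 5591 pps: 10789 ≤ 5591 is false
  payload size ≤ 12632 bytes: 49444 ≤ 12632 is false
  source port = 40834: 45739 == 40834 is false
  protocol ∈ {GRE, TCP, UDP}: UDP is in the set → true
  source on blocklist: no → false
  TLS handshake observed: no → false
  protocol = GRE: UDP == GRE is false
  part of established connection: yes → true
  destination is internal: yes → true
  source zone = corp: guest == corp is false
  protocol ∈ {GRE, ICMP, UDP}: UDP is in the set → true
Combine:
[1.1] false → false (antecedent false ⇒ implication holds) = true
[1.2.1.1.1] true AND true = true
[1.2.1.1] NOT true = false
[1.2.1] NOT false = true
[1.2] NOT true = false
[1.3] true → false = false
[1] true OR false OR false = true
[2.1.1.2.1] exactly-one(false, true) = true
[2.1.1.2] NOT true = false
[2.1.1] false OR false = false
[2.1] NOT false = true
[2.2.1.2] false AND false = false
[2.2.1] false AND false = false
[2.2] NOT false = true
[2] true → true = true
[3.1] true AND false AND true = false
[3.2.1.2.1] true AND true = true
[3.2.1.2] NOT true = false
[3.2.1] false AND false = false
[3.2] NOT false = true
[3] false → true (antecedent false ⇒ implication holds) = true
[root] true AND true AND true = true
Overall: true → allowed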